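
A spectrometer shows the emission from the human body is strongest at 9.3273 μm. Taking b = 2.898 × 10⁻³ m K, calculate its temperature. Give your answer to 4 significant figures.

T ≈ 310.7 K

Wien's law gives T = b/λ_max = (2.898×10⁻³ m·K)/(9.3273×10⁻⁶ m) = 310.7 K.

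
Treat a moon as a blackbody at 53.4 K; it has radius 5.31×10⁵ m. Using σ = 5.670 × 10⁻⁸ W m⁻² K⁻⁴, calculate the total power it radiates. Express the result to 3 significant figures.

P ≈ 1.63×10¹² W

Surface area A = 4πR² = 4π(5.31×10⁵ m)² = 3.54323×10¹² m².
P = σAT⁴ = 5.670×10⁻⁸ × 3.54323×10¹² × (53.4)⁴ = 1.63×10¹² W.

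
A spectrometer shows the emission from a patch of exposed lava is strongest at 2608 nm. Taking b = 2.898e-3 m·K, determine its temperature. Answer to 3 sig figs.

T ≈ 1.11×10³ K

Wien's law gives T = b/λ_max = (2.898×10⁻³ m·K)/(2.608×10⁻⁶ m) = 1.11×10³ K.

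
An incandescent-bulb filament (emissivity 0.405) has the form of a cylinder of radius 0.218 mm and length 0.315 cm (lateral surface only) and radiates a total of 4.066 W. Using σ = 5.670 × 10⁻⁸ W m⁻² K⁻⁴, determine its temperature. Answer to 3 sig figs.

Lateral area A = 2πrL = 2π×2.18×10⁻⁴×3.15×10⁻³ = 4.31466×10⁻⁶ m².
P = εσAT⁴ ⇒ T = (P/(εσA))^(1/4) = (4.066/(0.405×5.670×10⁻⁸×4.31466×10⁻⁶))^(1/4) = 2.53×10³ K.

T ≈ 2.53×10³ K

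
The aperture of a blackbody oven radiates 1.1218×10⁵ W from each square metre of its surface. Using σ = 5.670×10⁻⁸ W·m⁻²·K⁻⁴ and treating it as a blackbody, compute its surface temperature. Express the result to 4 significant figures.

T ≈ 1186 K

I = σT⁴, so T = (I/σ)^(1/4) = (1.1218×10⁵/(5.670×10⁻⁸))^(1/4) = 1186 K.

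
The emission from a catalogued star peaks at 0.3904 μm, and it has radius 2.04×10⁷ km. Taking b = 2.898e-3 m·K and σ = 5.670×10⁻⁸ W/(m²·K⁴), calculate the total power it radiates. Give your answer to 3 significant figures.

P ≈ 9.00×10²⁹ W

Wien's law: T = b/λ_max = 2.898×10⁻³/3.904×10⁻⁷ = 7423.16 K.
Surface area A = 4πR² = 4π(2.04×10¹⁰ m)² = 5.22962×10²¹ m².
Then P = σAT⁴ = 5.670×10⁻⁸×5.22962×10²¹×(7423.16)⁴ = 9.00×10²⁹ W.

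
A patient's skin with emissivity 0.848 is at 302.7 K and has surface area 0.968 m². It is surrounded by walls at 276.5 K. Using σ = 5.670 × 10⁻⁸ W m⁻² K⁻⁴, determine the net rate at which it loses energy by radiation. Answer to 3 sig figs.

Net loss ≈ 119 W

Area A = 0.968 m².
Net radiated power P_net = εσA(T⁴ − T₀⁴) = 0.848×5.670×10⁻⁸×0.968×(302.7⁴ − 276.5⁴).
T⁴ − T₀⁴ = 8.39556×10⁹ − 5.84495×10⁹ = 2.55061×10⁹ K⁴, so P_net = 119 W.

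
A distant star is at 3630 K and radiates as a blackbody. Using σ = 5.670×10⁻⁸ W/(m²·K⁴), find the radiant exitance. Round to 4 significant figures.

I ≈ 9.845×10⁶ W/m²

Stefan–Boltzmann: I = σT⁴ = 5.670×10⁻⁸ × (3630)⁴ = 9.845×10⁶ W/m².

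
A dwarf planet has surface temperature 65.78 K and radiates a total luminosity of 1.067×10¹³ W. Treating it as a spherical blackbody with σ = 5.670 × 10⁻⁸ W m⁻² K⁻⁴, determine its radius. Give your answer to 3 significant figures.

R ≈ 8.94×10⁵ m

L = 4πR²σT⁴ ⇒ R = √(L/(4πσT⁴)).
σT⁴ = 1.06159 W/m², so R = √(1.067×10¹³/(4π×1.06159)) = 8.94×10⁵ m.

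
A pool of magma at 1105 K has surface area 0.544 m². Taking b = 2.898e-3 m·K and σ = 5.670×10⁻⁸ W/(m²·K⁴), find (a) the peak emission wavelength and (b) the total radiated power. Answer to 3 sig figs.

λ_max ≈ 2.62 μm; P ≈ 4.60×10⁴ W

(a) λ_max = b/T = 2.898×10⁻³/1105 = 2.623×10⁻⁶ m = 2.62 μm.
Area A = 0.544 m².
(b) P = σAT⁴ = 5.670×10⁻⁸×0.544×(1105)⁴ = 4.60×10⁴ W.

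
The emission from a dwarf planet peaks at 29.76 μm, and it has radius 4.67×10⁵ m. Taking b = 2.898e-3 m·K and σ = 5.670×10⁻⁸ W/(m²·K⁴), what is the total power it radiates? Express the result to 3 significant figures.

Wien's law: T = b/λ_max = 2.898×10⁻³/2.976×10⁻⁵ = 97.3790 K.
Surface area A = 4πR² = 4π(4.67×10⁵ m)² = 2.74059×10¹² m².
Then P = σAT⁴ = 5.670×10⁻⁸×2.74059×10¹²×(97.3790)⁴ = 1.40×10¹³ W.

P ≈ 1.40×10¹³ W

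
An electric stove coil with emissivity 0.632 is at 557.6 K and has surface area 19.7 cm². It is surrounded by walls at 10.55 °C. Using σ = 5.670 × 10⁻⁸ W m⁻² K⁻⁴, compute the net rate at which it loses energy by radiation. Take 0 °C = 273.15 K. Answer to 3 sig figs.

Net loss ≈ 6.37 W

Surroundings: T = 10.55 °C + 273.15 = 283.70 K.
Area A = 19.7 cm² = 1.97×10⁻³ m².
Net radiated power P_net = εσA(T⁴ − T₀⁴) = 0.632×5.670×10⁻⁸×1.97×10⁻³×(557.6⁴ − 283.70⁴).
T⁴ − T₀⁴ = 9.66699×10¹⁰ − 6.47795×10⁹ = 9.01920×10¹⁰ K⁴, so P_net = 6.37 W.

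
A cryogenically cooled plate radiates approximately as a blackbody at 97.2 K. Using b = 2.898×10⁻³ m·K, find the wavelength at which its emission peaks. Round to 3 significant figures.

λ_max ≈ 29.8 μm

Wien's displacement law: λ_max = b/T = (2.898×10⁻³ m·K)/(97.2 K) = 2.981×10⁻⁵ m.
That is 29.8 μm, in the infrared range.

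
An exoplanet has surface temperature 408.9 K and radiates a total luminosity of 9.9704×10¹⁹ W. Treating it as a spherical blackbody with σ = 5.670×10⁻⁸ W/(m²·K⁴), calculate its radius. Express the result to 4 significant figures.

L = 4πR²σT⁴ ⇒ R = √(L/(4πσT⁴)).
σT⁴ = 1585.08 W/m², so R = √(9.9704×10¹⁹/(4π×1585.08)) = 7.075×10⁷ m.

R ≈ 7.075×10⁷ m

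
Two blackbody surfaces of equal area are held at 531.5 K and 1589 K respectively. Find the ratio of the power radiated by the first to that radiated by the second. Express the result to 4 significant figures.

With equal areas, P₁/P₂ = (T₁/T₂)⁴ = (531.5/1589)⁴ = 0.01252.

P₁/P₂ ≈ 0.01252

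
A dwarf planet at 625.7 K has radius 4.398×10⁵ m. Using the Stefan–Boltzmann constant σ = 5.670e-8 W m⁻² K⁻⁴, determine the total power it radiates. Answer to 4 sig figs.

P ≈ 2.112×10¹⁶ W

Surface area A = 4πR² = 4π(4.398×10⁵ m)² = 2.43064×10¹² m².
P = σAT⁴ = 5.670×10⁻⁸ × 2.43064×10¹² × (625.7)⁴ = 2.112×10¹⁶ W.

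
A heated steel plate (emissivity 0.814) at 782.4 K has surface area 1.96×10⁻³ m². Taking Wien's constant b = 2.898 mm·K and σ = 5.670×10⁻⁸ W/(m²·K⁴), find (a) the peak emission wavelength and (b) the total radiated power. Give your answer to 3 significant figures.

λ_max ≈ 3.70 μm; P ≈ 33.9 W

(a) λ_max = b/T = 2.898×10⁻³/782.4 = 3.704×10⁻⁶ m = 3.70 μm.
Area A = 1.96×10⁻³ m².
(b) P = εσAT⁴ = 0.814×5.670×10⁻⁸×1.96×10⁻³×(782.4)⁴ = 33.9 W.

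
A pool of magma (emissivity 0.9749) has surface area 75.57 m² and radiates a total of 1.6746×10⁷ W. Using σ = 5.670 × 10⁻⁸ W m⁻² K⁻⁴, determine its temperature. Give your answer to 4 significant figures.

T ≈ 1415 K

Area A = 75.57 m².
P = εσAT⁴ ⇒ T = (P/(εσA))^(1/4) = (1.6746×10⁷/(0.9749×5.670×10⁻⁸×75.57))^(1/4) = 1415 K.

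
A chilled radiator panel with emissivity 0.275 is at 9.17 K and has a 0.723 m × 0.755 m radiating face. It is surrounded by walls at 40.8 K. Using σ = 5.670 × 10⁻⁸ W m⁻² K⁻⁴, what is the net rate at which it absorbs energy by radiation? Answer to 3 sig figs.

Area A = 0.723 × 0.755 = 0.545865 m².
Net radiated power P_net = εσA(T⁴ − T₀⁴) = 0.275×5.670×10⁻⁸×0.545865×(9.17⁴ − 40.8⁴).
T⁴ − T₀⁴ = 7070.94 − 2.77103×10⁶ = -2.76396×10⁶ K⁴, so P_net = -0.0235 W — negative, meaning a net gain of 0.0235 W.

Net gain ≈ 0.0235 W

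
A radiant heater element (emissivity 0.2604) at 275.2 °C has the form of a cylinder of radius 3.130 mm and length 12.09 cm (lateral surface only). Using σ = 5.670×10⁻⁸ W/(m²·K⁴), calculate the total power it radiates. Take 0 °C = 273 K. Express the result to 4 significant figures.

P ≈ 3.171 W

T = 275.2 °C + 273 = 548.2 K.
Lateral area A = 2πrL = 2π×3.130×10⁻³×0.1209 = 2.37766×10⁻³ m².
P = εσAT⁴ = 0.2604 × 5.670×10⁻⁸ × 2.37766×10⁻³ × (548.2)⁴ = 3.171 W.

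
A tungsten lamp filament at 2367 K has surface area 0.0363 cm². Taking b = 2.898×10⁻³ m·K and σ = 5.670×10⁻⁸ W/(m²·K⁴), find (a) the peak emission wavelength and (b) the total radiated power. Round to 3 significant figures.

λ_max ≈ 1.22 μm; P ≈ 6.46 W

(a) λ_max = b/T = 2.898×10⁻³/2367 = 1.224×10⁻⁶ m = 1.22 μm.
Area A = 0.0363 cm² = 3.63×10⁻⁶ m².
(b) P = σAT⁴ = 5.670×10⁻⁸×3.63×10⁻⁶×(2367)⁴ = 6.46 W.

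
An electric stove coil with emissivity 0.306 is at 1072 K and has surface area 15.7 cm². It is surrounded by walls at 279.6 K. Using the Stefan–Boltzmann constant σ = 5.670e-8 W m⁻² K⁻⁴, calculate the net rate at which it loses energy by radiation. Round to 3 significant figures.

Net loss ≈ 35.8 W

Area A = 15.7 cm² = 1.57×10⁻³ m².
Net radiated power P_net = εσA(T⁴ − T₀⁴) = 0.306×5.670×10⁻⁸×1.57×10⁻³×(1072⁴ − 279.6⁴).
T⁴ − T₀⁴ = 1.32062×10¹² − 6.11151×10⁹ = 1.31451×10¹² K⁴, so P_net = 35.8 W.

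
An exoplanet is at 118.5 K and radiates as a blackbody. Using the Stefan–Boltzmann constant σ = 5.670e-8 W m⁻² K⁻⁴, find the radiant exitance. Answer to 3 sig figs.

I ≈ 11.2 W/m²

Stefan–Boltzmann: I = σT⁴ = 5.670×10⁻⁸ × (118.5)⁴ = 11.2 W/m².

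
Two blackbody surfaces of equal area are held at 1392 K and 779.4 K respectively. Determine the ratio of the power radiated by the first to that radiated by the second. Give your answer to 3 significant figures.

With equal areas, P₁/P₂ = (T₁/T₂)⁴ = (1392/779.4)⁴ = 10.2.

P₁/P₂ ≈ 10.2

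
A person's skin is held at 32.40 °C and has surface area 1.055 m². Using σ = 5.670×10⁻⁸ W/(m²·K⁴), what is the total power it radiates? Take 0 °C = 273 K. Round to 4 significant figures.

P ≈ 520.4 W

T = 32.40 °C + 273 = 305.40 K.
Area A = 1.055 m².
P = σAT⁴ = 5.670×10⁻⁸ × 1.055 × (305.40)⁴ = 520.4 W.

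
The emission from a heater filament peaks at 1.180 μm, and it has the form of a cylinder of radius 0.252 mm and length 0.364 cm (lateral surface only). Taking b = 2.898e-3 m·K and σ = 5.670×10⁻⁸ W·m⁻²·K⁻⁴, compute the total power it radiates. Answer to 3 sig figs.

Wien's law: T = b/λ_max = 2.898×10⁻³/1.180×10⁻⁶ = 2455.93 K.
Lateral area A = 2πrL = 2π×2.52×10⁻⁴×3.64×10⁻³ = 5.76344×10⁻⁶ m².
Then P = σAT⁴ = 5.670×10⁻⁸×5.76344×10⁻⁶×(2455.93)⁴ = 11.9 W.

P ≈ 11.9 W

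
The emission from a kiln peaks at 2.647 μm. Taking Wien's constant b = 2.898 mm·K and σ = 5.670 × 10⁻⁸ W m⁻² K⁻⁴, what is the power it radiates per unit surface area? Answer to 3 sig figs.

I ≈ 8.15×10⁴ W/m²

Wien's law: T = b/λ_max = 2.898×10⁻³/2.647×10⁻⁶ = 1094.82 K.
Then I = σT⁴ = 5.670×10⁻⁸×(1094.82)⁴ = 8.15×10⁴ W/m².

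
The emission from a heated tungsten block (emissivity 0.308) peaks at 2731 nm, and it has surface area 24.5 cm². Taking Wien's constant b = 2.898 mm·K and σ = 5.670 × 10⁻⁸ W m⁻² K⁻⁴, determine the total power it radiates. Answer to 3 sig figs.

Wien's law: T = b/λ_max = 2.898×10⁻³/2.731×10⁻⁶ = 1061.15 K.
Area A = 24.5 cm² = 2.45×10⁻³ m².
Then P = εσAT⁴ = 0.308×5.670×10⁻⁸×2.45×10⁻³×(1061.15)⁴ = 54.3 W.

P ≈ 54.3 W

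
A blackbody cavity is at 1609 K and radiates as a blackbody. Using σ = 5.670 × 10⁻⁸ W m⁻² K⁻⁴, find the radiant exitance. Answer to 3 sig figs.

Stefan–Boltzmann: I = σT⁴ = 5.670×10⁻⁸ × (1609)⁴ = 3.80×10⁵ W/m².

I ≈ 3.80×10⁵ W/m²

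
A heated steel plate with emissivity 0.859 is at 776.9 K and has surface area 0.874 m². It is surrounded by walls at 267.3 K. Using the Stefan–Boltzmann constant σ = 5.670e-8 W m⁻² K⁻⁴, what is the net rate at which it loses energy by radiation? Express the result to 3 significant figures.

Area A = 0.874 m².
Net radiated power P_net = εσA(T⁴ − T₀⁴) = 0.859×5.670×10⁻⁸×0.874×(776.9⁴ − 267.3⁴).
T⁴ − T₀⁴ = 3.64301×10¹¹ − 5.10500×10⁹ = 3.59196×10¹¹ K⁴, so P_net = 1.53×10⁴ W.

Net loss ≈ 1.53×10⁴ W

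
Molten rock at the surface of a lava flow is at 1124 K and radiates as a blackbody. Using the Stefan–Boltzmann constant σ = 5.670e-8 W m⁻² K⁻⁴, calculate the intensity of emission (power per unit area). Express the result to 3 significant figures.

I ≈ 9.05×10⁴ W/m²

Stefan–Boltzmann: I = σT⁴ = 5.670×10⁻⁸ × (1124)⁴ = 9.05×10⁴ W/m².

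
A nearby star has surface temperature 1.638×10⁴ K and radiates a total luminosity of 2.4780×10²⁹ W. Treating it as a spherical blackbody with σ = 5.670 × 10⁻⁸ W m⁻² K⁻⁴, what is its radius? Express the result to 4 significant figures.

L = 4πR²σT⁴ ⇒ R = √(L/(4πσT⁴)).
σT⁴ = 4.08168×10⁹ W/m², so R = √(2.4780×10²⁹/(4π×4.08168×10⁹)) = 2.198×10⁹ m.

R ≈ 2.198×10⁹ m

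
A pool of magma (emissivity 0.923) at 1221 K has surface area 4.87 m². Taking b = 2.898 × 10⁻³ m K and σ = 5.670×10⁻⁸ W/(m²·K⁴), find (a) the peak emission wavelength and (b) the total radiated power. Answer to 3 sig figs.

λ_max ≈ 2.37×10³ nm; P ≈ 5.66×10⁵ W

(a) λ_max = b/T = 2.898×10⁻³/1221 = 2.373×10⁻⁶ m = 2.37×10³ nm.
Area A = 4.87 m².
(b) P = εσAT⁴ = 0.923×5.670×10⁻⁸×4.87×(1221)⁴ = 5.66×10⁵ W.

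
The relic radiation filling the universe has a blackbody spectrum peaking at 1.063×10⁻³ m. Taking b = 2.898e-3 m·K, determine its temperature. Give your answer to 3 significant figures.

T ≈ 2.73 K

Wien's law gives T = b/λ_max = (2.898×10⁻³ m·K)/(1.063×10⁻³ m) = 2.73 K.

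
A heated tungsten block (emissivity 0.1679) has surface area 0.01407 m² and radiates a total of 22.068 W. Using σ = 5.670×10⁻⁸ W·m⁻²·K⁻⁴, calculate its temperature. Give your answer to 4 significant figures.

Area A = 0.01407 m².
P = εσAT⁴ ⇒ T = (P/(εσA))^(1/4) = (22.068/(0.1679×5.670×10⁻⁸×0.01407))^(1/4) = 637.1 K.

T ≈ 637.1 K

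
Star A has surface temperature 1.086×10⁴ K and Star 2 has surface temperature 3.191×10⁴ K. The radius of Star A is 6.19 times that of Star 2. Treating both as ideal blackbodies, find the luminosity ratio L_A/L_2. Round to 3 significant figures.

L ∝ R²T⁴, so L_A/L_2 = (R_A/R_2)²(T_A/T_2)⁴ = (6.19)² × (1.086×10⁴/3.191×10⁴)⁴ = 38.3161 × 0.0134157 = 0.514.

L_A/L_2 ≈ 0.514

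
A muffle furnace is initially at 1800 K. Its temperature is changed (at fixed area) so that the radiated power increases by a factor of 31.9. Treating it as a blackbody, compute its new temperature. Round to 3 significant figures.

P ∝ T⁴, so T₂/T₁ = (P₂/P₁)^(1/4) = (31.9)^(1/4) = 2.37655.
T₂ = 1800 × 2.37655 = 4.28×10³ K.

T₂ ≈ 4.28×10³ K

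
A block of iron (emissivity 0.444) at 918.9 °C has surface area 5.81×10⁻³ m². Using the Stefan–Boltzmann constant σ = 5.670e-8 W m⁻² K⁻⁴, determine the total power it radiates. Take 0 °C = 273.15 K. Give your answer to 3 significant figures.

P ≈ 295 W

T = 918.9 °C + 273.15 = 1192.05 K.
Area A = 5.81×10⁻³ m².
P = εσAT⁴ = 0.444 × 5.670×10⁻⁸ × 5.81×10⁻³ × (1192.05)⁴ = 295 W.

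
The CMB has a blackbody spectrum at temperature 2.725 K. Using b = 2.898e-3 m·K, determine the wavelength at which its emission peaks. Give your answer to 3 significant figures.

Wien's displacement law: λ_max = b/T = (2.898×10⁻³ m·K)/(2.725 K) = 1.063×10⁻³ m.
That is 1.06×10⁻³ m, in the microwave range.

λ_max ≈ 1.06×10⁻³ m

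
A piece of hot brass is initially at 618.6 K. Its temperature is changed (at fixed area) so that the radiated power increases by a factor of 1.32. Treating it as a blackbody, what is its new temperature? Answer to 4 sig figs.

P ∝ T⁴, so T₂/T₁ = (P₂/P₁)^(1/4) = (1.32)^(1/4) = 1.07187.
T₂ = 618.6 × 1.07187 = 663.1 K.

T₂ ≈ 663.1 K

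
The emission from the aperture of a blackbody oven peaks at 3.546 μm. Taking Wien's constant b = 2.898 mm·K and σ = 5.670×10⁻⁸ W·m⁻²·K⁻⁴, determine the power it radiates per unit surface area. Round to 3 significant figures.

I ≈ 2.53×10⁴ W/m²

Wien's law: T = b/λ_max = 2.898×10⁻³/3.546×10⁻⁶ = 817.259 K.
Then I = σT⁴ = 5.670×10⁻⁸×(817.259)⁴ = 2.53×10⁴ W/m².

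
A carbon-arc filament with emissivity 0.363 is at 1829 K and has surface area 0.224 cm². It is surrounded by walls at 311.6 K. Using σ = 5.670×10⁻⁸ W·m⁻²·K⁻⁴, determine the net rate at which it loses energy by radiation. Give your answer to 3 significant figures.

Area A = 0.224 cm² = 2.24×10⁻⁵ m².
Net radiated power P_net = εσA(T⁴ − T₀⁴) = 0.363×5.670×10⁻⁸×2.24×10⁻⁵×(1829⁴ − 311.6⁴).
T⁴ − T₀⁴ = 1.11906×10¹³ − 9.42735×10⁹ = 1.11812×10¹³ K⁴, so P_net = 5.15 W.

Net loss ≈ 5.15 W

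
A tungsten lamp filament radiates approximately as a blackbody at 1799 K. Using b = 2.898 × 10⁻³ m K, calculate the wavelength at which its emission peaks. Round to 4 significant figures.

Wien's displacement law: λ_max = b/T = (2.898×10⁻³ m·K)/(1799 K) = 1.6109×10⁻⁶ m.
That is 1611 nm, in the infrared range.

λ_max ≈ 1611 nm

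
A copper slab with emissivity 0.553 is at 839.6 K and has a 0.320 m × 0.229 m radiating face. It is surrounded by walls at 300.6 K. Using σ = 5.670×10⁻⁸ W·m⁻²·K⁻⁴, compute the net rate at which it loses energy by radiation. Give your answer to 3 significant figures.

Net loss ≈ 1.12×10³ W

Area A = 0.320 × 0.229 = 0.07328 m².
Net radiated power P_net = εσA(T⁴ − T₀⁴) = 0.553×5.670×10⁻⁸×0.07328×(839.6⁴ − 300.6⁴).
T⁴ − T₀⁴ = 4.96924×10¹¹ − 8.16499×10⁹ = 4.88759×10¹¹ K⁴, so P_net = 1.12×10³ W.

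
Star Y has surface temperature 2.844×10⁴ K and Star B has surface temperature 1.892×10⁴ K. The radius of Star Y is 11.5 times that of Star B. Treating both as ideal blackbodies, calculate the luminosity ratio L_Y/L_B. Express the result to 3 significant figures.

L ∝ R²T⁴, so L_Y/L_B = (R_Y/R_B)²(T_Y/T_B)⁴ = (11.5)² × (2.844×10⁴/1.892×10⁴)⁴ = 132.25 × 5.10545 = 675.

L_Y/L_B ≈ 675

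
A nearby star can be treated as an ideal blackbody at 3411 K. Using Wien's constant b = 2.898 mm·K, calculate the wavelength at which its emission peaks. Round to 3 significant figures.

Wien's displacement law: λ_max = b/T = (2.898×10⁻³ m·K)/(3411 K) = 8.496×10⁻⁷ m.
That is 850 nm, in the infrared range.

λ_max ≈ 850 nm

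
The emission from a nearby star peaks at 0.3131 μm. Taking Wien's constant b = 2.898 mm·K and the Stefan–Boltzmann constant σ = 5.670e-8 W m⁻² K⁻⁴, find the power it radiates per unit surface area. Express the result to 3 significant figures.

Wien's law: T = b/λ_max = 2.898×10⁻³/3.131×10⁻⁷ = 9255.83 K.
Then I = σT⁴ = 5.670×10⁻⁸×(9255.83)⁴ = 4.16×10⁸ W/m².

I ≈ 4.16×10⁸ W/m²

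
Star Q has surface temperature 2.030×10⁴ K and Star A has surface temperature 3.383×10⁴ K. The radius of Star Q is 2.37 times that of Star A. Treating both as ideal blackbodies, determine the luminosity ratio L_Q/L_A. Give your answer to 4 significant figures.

L ∝ R²T⁴, so L_Q/L_A = (R_Q/R_A)²(T_Q/T_A)⁴ = (2.37)² × (2.030×10⁴/3.383×10⁴)⁴ = 5.6169 × 0.129651 = 0.7282.

L_Q/L_A ≈ 0.7282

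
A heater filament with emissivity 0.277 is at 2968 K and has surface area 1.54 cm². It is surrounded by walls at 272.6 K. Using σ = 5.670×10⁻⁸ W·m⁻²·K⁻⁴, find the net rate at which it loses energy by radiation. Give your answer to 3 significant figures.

Net loss ≈ 188 W

Area A = 1.54 cm² = 1.54×10⁻⁴ m².
Net radiated power P_net = εσA(T⁴ − T₀⁴) = 0.277×5.670×10⁻⁸×1.54×10⁻⁴×(2968⁴ − 272.6⁴).
T⁴ − T₀⁴ = 7.75989×10¹³ − 5.52209×10⁹ = 7.75934×10¹³ K⁴, so P_net = 188 W.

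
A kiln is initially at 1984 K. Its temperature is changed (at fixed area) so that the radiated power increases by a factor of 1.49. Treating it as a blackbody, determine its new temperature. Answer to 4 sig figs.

T₂ ≈ 2192 K

P ∝ T⁴, so T₂/T₁ = (P₂/P₁)^(1/4) = (1.49)^(1/4) = 1.10483.
T₂ = 1984 × 1.10483 = 2192 K.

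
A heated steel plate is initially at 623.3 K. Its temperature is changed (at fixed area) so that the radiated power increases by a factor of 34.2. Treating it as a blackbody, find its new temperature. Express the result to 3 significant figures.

P ∝ T⁴, so T₂/T₁ = (P₂/P₁)^(1/4) = (34.2)^(1/4) = 2.41828.
T₂ = 623.3 × 2.41828 = 1.51×10³ K.

T₂ ≈ 1.51×10³ K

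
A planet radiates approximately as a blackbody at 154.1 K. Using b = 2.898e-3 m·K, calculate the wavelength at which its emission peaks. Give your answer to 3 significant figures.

Wien's displacement law: λ_max = b/T = (2.898×10⁻³ m·K)/(154.1 K) = 1.881×10⁻⁵ m.
That is 18.8 μm, in the infrared range.

λ_max ≈ 18.8 μm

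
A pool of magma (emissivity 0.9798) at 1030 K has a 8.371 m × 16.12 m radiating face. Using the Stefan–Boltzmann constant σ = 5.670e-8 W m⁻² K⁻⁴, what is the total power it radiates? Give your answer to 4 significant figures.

Area A = 8.371 × 16.12 = 134.941 m².
P = εσAT⁴ = 0.9798 × 5.670×10⁻⁸ × 134.941 × (1030)⁴ = 8.437×10⁶ W.

P ≈ 8.437×10⁶ W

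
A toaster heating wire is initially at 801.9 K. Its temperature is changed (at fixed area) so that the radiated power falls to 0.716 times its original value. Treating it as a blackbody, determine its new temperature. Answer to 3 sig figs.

P ∝ T⁴, so T₂/T₁ = (P₂/P₁)^(1/4) = (0.716)^(1/4) = 0.919874.
T₂ = 801.9 × 0.919874 = 738 K.

T₂ ≈ 738 K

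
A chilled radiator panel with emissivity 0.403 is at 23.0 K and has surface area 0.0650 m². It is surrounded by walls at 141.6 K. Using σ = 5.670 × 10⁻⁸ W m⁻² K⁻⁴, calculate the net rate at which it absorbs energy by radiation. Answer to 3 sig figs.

Area A = 0.0650 m².
Net radiated power P_net = εσA(T⁴ − T₀⁴) = 0.403×5.670×10⁻⁸×0.0650×(23.0⁴ − 141.6⁴).
T⁴ − T₀⁴ = 2.79841×10⁵ − 4.02025×10⁸ = -4.01745×10⁸ K⁴, so P_net = -0.597 W — negative, meaning a net gain of 0.597 W.

Net gain ≈ 0.597 W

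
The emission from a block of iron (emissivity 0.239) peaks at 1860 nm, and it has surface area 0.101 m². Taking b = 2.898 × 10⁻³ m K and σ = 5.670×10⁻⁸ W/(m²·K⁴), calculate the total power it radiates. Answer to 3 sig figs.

Wien's law: T = b/λ_max = 2.898×10⁻³/1.860×10⁻⁶ = 1558.06 K.
Area A = 0.101 m².
Then P = εσAT⁴ = 0.239×5.670×10⁻⁸×0.101×(1558.06)⁴ = 8.07×10³ W.

P ≈ 8.07×10³ W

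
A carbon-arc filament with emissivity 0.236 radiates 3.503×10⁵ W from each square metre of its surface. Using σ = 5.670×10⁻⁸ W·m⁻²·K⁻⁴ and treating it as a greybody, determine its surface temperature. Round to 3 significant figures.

T ≈ 2.26×10³ K

I = εσT⁴, so T = (I/εσ)^(1/4) = (3.503×10⁵/(0.236×5.670×10⁻⁸))^(1/4) = 2.26×10³ K.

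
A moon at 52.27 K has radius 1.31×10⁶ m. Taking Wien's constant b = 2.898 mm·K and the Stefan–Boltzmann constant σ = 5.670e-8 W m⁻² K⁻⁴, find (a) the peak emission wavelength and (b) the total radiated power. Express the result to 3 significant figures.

λ_max ≈ 55.4 μm; P ≈ 9.13×10¹² W

(a) λ_max = b/T = 2.898×10⁻³/52.27 = 5.544×10⁻⁵ m = 55.4 μm.
Surface area A = 4πR² = 4π(1.31×10⁶ m)² = 2.15651×10¹³ m².
(b) P = σAT⁴ = 5.670×10⁻⁸×2.15651×10¹³×(52.27)⁴ = 9.13×10¹² W.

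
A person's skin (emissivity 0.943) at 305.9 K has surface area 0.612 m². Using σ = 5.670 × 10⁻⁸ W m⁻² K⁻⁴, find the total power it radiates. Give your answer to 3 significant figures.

P ≈ 287 W

Area A = 0.612 m².
P = εσAT⁴ = 0.943 × 5.670×10⁻⁸ × 0.612 × (305.9)⁴ = 287 W.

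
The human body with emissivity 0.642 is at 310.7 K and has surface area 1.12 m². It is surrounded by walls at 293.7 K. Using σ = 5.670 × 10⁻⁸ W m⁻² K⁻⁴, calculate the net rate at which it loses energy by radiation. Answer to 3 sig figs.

Area A = 1.12 m².
Net radiated power P_net = εσA(T⁴ − T₀⁴) = 0.642×5.670×10⁻⁸×1.12×(310.7⁴ − 293.7⁴).
T⁴ − T₀⁴ = 9.31891×10⁹ − 7.44073×10⁹ = 1.87818×10⁹ K⁴, so P_net = 76.6 W.

Net loss ≈ 76.6 W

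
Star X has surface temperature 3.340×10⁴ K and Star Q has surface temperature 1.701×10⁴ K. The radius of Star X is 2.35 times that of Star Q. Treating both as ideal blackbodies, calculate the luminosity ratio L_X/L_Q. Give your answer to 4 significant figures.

L ∝ R²T⁴, so L_X/L_Q = (R_X/R_Q)²(T_X/T_Q)⁴ = (2.35)² × (3.340×10⁴/1.701×10⁴)⁴ = 5.5225 × 14.8651 = 82.09.

L_X/L_Q ≈ 82.09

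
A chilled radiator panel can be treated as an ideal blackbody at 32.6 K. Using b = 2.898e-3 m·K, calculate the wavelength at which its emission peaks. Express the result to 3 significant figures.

Wien's displacement law: λ_max = b/T = (2.898×10⁻³ m·K)/(32.6 K) = 8.890×10⁻⁵ m.
That is 88.9 μm, in the infrared range.

λ_max ≈ 88.9 μm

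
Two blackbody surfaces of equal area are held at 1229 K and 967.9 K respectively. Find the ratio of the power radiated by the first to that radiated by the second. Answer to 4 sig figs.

With equal areas, P₁/P₂ = (T₁/T₂)⁴ = (1229/967.9)⁴ = 2.599.

P₁/P₂ ≈ 2.599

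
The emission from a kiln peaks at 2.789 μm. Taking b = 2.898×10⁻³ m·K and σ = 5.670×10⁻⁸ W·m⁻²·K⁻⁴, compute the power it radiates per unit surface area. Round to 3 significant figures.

I ≈ 6.61×10⁴ W/m²

Wien's law: T = b/λ_max = 2.898×10⁻³/2.789×10⁻⁶ = 1039.08 K.
Then I = σT⁴ = 5.670×10⁻⁸×(1039.08)⁴ = 6.61×10⁴ W/m².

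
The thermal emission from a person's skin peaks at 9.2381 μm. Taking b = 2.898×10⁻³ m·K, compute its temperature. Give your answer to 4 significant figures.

T ≈ 313.7 K

Wien's law gives T = b/λ_max = (2.898×10⁻³ m·K)/(9.2381×10⁻⁶ m) = 313.7 K.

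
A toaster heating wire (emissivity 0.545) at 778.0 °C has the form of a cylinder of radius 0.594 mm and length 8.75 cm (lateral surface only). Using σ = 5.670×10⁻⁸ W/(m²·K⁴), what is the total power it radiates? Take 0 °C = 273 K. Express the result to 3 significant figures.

T = 778.0 °C + 273 = 1051.0 K.
Lateral area A = 2πrL = 2π×5.94×10⁻⁴×0.0875 = 3.26569×10⁻⁴ m².
P = εσAT⁴ = 0.545 × 5.670×10⁻⁸ × 3.26569×10⁻⁴ × (1051.0)⁴ = 12.3 W.

P ≈ 12.3 W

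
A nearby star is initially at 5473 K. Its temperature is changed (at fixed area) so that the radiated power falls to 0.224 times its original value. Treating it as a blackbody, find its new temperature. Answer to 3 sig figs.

T₂ ≈ 3.77×10³ K

P ∝ T⁴, so T₂/T₁ = (P₂/P₁)^(1/4) = (0.224)^(1/4) = 0.687958.
T₂ = 5473 × 0.687958 = 3.77×10³ K.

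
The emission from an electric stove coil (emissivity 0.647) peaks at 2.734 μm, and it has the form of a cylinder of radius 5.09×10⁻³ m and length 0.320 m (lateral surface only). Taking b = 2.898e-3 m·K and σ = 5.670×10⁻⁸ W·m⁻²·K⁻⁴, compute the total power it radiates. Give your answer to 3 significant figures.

P ≈ 474 W

Wien's law: T = b/λ_max = 2.898×10⁻³/2.734×10⁻⁶ = 1059.99 K.
Lateral area A = 2πrL = 2π×5.09×10⁻³×0.320 = 0.0102341 m².
Then P = εσAT⁴ = 0.647×5.670×10⁻⁸×0.0102341×(1059.99)⁴ = 474 W.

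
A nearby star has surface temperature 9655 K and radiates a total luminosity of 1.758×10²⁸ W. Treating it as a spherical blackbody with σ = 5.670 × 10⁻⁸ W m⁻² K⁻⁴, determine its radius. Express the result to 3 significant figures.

L = 4πR²σT⁴ ⇒ R = √(L/(4πσT⁴)).
σT⁴ = 4.92711×10⁸ W/m², so R = √(1.758×10²⁸/(4π×4.92711×10⁸)) = 1.69×10⁹ m.

R ≈ 1.69×10⁹ m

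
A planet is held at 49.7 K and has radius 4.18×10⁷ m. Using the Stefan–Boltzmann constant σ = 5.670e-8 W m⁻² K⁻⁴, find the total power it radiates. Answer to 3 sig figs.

P ≈ 7.60×10¹⁵ W

Surface area A = 4πR² = 4π(4.18×10⁷ m)² = 2.19565×10¹⁶ m².
P = σAT⁴ = 5.670×10⁻⁸ × 2.19565×10¹⁶ × (49.7)⁴ = 7.60×10¹⁵ W.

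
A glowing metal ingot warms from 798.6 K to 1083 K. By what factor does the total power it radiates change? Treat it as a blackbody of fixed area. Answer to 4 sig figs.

P ∝ T⁴, so P₂/P₁ = (T₂/T₁)⁴ = (1083/798.6)⁴ = (1.35612)⁴ = 3.382.

P₂/P₁ ≈ 3.382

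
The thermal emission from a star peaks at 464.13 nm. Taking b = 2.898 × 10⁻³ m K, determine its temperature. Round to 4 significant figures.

T ≈ 6244 K

Wien's law gives T = b/λ_max = (2.898×10⁻³ m·K)/(4.6413×10⁻⁷ m) = 6244 K.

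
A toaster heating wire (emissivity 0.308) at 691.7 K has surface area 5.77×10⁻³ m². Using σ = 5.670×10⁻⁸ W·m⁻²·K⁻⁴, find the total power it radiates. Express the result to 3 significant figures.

Area A = 5.77×10⁻³ m².
P = εσAT⁴ = 0.308 × 5.670×10⁻⁸ × 5.77×10⁻³ × (691.7)⁴ = 23.1 W.

P ≈ 23.1 W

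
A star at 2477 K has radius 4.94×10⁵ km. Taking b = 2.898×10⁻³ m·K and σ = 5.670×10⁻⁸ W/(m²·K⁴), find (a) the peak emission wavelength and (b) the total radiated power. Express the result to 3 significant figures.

(a) λ_max = b/T = 2.898×10⁻³/2477 = 1.170×10⁻⁶ m = 1.17 μm.
Surface area A = 4πR² = 4π(4.94×10⁸ m)² = 3.06665×10¹⁸ m².
(b) P = σAT⁴ = 5.670×10⁻⁸×3.06665×10¹⁸×(2477)⁴ = 6.55×10²⁴ W.

λ_max ≈ 1.17 μm; P ≈ 6.55×10²⁴ W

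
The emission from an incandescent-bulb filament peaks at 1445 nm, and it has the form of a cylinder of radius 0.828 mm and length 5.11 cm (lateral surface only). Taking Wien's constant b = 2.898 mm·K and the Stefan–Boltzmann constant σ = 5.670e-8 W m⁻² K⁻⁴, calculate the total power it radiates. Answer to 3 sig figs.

Wien's law: T = b/λ_max = 2.898×10⁻³/1.445×10⁻⁶ = 2005.54 K.
Lateral area A = 2πrL = 2π×8.28×10⁻⁴×0.0511 = 2.65847×10⁻⁴ m².
Then P = σAT⁴ = 5.670×10⁻⁸×2.65847×10⁻⁴×(2005.54)⁴ = 244 W.

P ≈ 244 W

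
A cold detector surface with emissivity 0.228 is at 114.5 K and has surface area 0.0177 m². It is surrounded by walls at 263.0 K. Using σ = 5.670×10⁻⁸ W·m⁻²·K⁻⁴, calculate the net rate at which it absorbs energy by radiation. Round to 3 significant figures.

Area A = 0.0177 m².
Net radiated power P_net = εσA(T⁴ − T₀⁴) = 0.228×5.670×10⁻⁸×0.0177×(114.5⁴ − 263.0⁴).
T⁴ − T₀⁴ = 1.71879×10⁸ − 4.78435×10⁹ = -4.61247×10⁹ K⁴, so P_net = -1.06 W — negative, meaning a net gain of 1.06 W.

Net gain ≈ 1.06 W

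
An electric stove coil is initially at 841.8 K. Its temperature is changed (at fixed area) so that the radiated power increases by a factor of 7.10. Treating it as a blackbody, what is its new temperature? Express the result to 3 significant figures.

P ∝ T⁴, so T₂/T₁ = (P₂/P₁)^(1/4) = (7.10)^(1/4) = 1.63235.
T₂ = 841.8 × 1.63235 = 1.37×10³ K.

T₂ ≈ 1.37×10³ K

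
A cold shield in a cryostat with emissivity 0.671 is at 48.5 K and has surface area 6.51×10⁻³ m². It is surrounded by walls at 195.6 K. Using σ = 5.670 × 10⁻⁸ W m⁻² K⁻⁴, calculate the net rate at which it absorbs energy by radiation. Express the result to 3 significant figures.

Net gain ≈ 0.361 W

Area A = 6.51×10⁻³ m².
Net radiated power P_net = εσA(T⁴ − T₀⁴) = 0.671×5.670×10⁻⁸×6.51×10⁻³×(48.5⁴ − 195.6⁴).
T⁴ − T₀⁴ = 5.53308×10⁶ − 1.46378×10⁹ = -1.45825×10⁹ K⁴, so P_net = -0.361 W — negative, meaning a net gain of 0.361 W.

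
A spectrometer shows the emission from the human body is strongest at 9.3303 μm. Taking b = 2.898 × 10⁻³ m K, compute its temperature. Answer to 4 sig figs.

T ≈ 310.6 K

Wien's law gives T = b/λ_max = (2.898×10⁻³ m·K)/(9.3303×10⁻⁶ m) = 310.6 K.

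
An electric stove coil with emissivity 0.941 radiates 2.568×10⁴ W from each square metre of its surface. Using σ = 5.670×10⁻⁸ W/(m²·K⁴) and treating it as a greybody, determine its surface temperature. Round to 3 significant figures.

I = εσT⁴, so T = (I/εσ)^(1/4) = (2.568×10⁴/(0.941×5.670×10⁻⁸))^(1/4) = 833 K.

T ≈ 833 K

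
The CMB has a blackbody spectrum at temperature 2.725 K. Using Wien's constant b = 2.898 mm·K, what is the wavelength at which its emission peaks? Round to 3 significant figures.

Wien's displacement law: λ_max = b/T = (2.898×10⁻³ m·K)/(2.725 K) = 1.063×10⁻³ m.
That is 1.06 mm, in the microwave range.

λ_max ≈ 1.06 mm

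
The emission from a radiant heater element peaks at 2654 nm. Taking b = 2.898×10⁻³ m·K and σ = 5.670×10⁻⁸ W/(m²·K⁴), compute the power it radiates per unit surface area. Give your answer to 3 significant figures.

Wien's law: T = b/λ_max = 2.898×10⁻³/2.654×10⁻⁶ = 1091.94 K.
Then I = σT⁴ = 5.670×10⁻⁸×(1091.94)⁴ = 8.06×10⁴ W/m².

I ≈ 8.06×10⁴ W/m²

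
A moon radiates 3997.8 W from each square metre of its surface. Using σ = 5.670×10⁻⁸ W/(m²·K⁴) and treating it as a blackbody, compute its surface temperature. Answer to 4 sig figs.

I = σT⁴, so T = (I/σ)^(1/4) = (3997.8/(5.670×10⁻⁸))^(1/4) = 515.3 K.

T ≈ 515.3 K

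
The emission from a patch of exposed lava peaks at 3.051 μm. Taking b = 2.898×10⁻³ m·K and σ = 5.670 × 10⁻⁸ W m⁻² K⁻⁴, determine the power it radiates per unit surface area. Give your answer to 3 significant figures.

I ≈ 4.62×10⁴ W/m²

Wien's law: T = b/λ_max = 2.898×10⁻³/3.051×10⁻⁶ = 949.853 K.
Then I = σT⁴ = 5.670×10⁻⁸×(949.853)⁴ = 4.62×10⁴ W/m².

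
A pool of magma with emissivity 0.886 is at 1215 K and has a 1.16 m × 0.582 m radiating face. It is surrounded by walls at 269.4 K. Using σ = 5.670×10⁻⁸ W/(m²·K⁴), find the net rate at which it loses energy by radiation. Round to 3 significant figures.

Area A = 1.16 × 0.582 = 0.67512 m².
Net radiated power P_net = εσA(T⁴ − T₀⁴) = 0.886×5.670×10⁻⁸×0.67512×(1215⁴ − 269.4⁴).
T⁴ − T₀⁴ = 2.17924×10¹² − 5.26733×10⁹ = 2.17397×10¹² K⁴, so P_net = 7.37×10⁴ W.

Net loss ≈ 7.37×10⁴ W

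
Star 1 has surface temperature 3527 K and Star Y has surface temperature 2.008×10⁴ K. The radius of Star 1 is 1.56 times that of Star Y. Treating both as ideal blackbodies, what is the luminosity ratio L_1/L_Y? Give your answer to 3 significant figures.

L ∝ R²T⁴, so L_1/L_Y = (R_1/R_Y)²(T_1/T_Y)⁴ = (1.56)² × (3527/2.008×10⁴)⁴ = 2.4336 × 9.51847×10⁻⁴ = 2.32×10⁻³.

L_1/L_Y ≈ 2.32×10⁻³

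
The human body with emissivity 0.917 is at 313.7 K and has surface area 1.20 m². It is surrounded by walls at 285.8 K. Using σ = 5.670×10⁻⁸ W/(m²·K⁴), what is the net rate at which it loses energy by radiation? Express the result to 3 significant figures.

Net loss ≈ 188 W

Area A = 1.20 m².
Net radiated power P_net = εσA(T⁴ − T₀⁴) = 0.917×5.670×10⁻⁸×1.20×(313.7⁴ − 285.8⁴).
T⁴ − T₀⁴ = 9.68407×10⁹ − 6.67189×10⁹ = 3.01218×10⁹ K⁴, so P_net = 188 W.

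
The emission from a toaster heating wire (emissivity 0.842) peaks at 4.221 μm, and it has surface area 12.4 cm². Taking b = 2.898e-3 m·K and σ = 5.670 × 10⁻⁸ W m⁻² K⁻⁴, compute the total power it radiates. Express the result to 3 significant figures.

P ≈ 13.2 W

Wien's law: T = b/λ_max = 2.898×10⁻³/4.221×10⁻⁶ = 686.567 K.
Area A = 12.4 cm² = 1.24×10⁻³ m².
Then P = εσAT⁴ = 0.842×5.670×10⁻⁸×1.24×10⁻³×(686.567)⁴ = 13.2 W.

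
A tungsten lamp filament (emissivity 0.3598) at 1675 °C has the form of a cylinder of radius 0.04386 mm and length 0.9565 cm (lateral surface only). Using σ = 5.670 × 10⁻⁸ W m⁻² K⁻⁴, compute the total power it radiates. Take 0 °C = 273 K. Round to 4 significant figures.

P ≈ 0.7743 W

T = 1675 °C + 273 = 1948 K.
Lateral area A = 2πrL = 2π×4.386×10⁻⁵×9.565×10⁻³ = 2.63593×10⁻⁶ m².
P = εσAT⁴ = 0.3598 × 5.670×10⁻⁸ × 2.63593×10⁻⁶ × (1948)⁴ = 0.7743 W.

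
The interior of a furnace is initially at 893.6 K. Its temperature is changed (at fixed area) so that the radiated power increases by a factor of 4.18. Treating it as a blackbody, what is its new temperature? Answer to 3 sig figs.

T₂ ≈ 1.28×10³ K

P ∝ T⁴, so T₂/T₁ = (P₂/P₁)^(1/4) = (4.18)^(1/4) = 1.42986.
T₂ = 893.6 × 1.42986 = 1.28×10³ K.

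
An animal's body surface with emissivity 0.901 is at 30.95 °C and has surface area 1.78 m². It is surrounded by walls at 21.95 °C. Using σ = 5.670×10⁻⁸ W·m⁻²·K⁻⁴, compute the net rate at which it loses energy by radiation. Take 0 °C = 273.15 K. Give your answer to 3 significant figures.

T = 30.95 °C + 273.15 = 304.10 K.
Surroundings: T = 21.95 °C + 273.15 = 295.10 K.
Area A = 1.78 m².
Net radiated power P_net = εσA(T⁴ − T₀⁴) = 0.901×5.670×10⁻⁸×1.78×(304.10⁴ − 295.10⁴).
T⁴ − T₀⁴ = 8.55196×10⁹ − 7.58362×10⁹ = 9.68340×10⁸ K⁴, so P_net = 88.1 W.

Net loss ≈ 88.1 W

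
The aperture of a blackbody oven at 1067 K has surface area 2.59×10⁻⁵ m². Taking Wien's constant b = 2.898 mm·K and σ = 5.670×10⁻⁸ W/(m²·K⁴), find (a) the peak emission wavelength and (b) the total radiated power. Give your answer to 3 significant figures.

λ_max ≈ 2.72×10³ nm; P ≈ 1.90 W

(a) λ_max = b/T = 2.898×10⁻³/1067 = 2.716×10⁻⁶ m = 2.72×10³ nm.
Area A = 2.59×10⁻⁵ m².
(b) P = σAT⁴ = 5.670×10⁻⁸×2.59×10⁻⁵×(1067)⁴ = 1.90 W.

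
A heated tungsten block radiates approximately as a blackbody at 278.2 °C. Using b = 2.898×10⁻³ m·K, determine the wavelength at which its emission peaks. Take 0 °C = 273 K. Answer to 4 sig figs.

T = 278.2 °C + 273 = 551.2 K.
Wien's displacement law: λ_max = b/T = (2.898×10⁻³ m·K)/(551.2 K) = 5.2576×10⁻⁶ m.
That is 5.258 μm, in the infrared range.

λ_max ≈ 5.258 μm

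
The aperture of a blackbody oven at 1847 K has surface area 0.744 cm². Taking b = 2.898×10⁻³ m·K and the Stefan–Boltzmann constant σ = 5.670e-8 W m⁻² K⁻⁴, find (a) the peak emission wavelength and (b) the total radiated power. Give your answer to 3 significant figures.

λ_max ≈ 1.57 μm; P ≈ 49.1 W

(a) λ_max = b/T = 2.898×10⁻³/1847 = 1.569×10⁻⁶ m = 1.57 μm.
Area A = 0.744 cm² = 7.44×10⁻⁵ m².
(b) P = σAT⁴ = 5.670×10⁻⁸×7.44×10⁻⁵×(1847)⁴ = 49.1 W.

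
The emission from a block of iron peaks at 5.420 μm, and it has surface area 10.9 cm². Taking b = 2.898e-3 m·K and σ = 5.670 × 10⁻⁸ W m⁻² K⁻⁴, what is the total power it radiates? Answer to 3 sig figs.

P ≈ 5.05 W

Wien's law: T = b/λ_max = 2.898×10⁻³/5.420×10⁻⁶ = 534.686 K.
Area A = 10.9 cm² = 1.09×10⁻³ m².
Then P = σAT⁴ = 5.670×10⁻⁸×1.09×10⁻³×(534.686)⁴ = 5.05 W.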